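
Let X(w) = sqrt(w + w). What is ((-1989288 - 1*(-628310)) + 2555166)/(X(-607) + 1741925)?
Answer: 2080185931900/3034302706839 - 1194188*I*sqrt(1214)/3034302706839 ≈ 0.68556 - 1.3713e-5*I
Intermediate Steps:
X(w) = sqrt(2)*sqrt(w) (X(w) = sqrt(2*w) = sqrt(2)*sqrt(w))
((-1989288 - 1*(-628310)) + 2555166)/(X(-607) + 1741925) = ((-1989288 - 1*(-628310)) + 2555166)/(sqrt(2)*sqrt(-607) + 1741925) = ((-1989288 + 628310) + 2555166)/(sqrt(2)*(I*sqrt(607)) + 1741925) = (-1360978 + 2555166)/(I*sqrt(1214) + 1741925) = 1194188/(1741925 + I*sqrt(1214))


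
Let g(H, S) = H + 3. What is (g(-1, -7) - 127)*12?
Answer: -1500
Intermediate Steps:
g(H, S) = 3 + H
(g(-1, -7) - 127)*12 = ((3 - 1) - 127)*12 = (2 - 127)*12 = -125*12 = -1500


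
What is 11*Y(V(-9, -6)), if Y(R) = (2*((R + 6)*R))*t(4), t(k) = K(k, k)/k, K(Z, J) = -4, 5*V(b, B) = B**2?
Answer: -52272/25 ≈ -2090.9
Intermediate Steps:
V(b, B) = B**2/5
t(k) = -4/k
Y(R) = -2*R*(6 + R) (Y(R) = (2*((R + 6)*R))*(-4/4) = (2*((6 + R)*R))*(-4*1/4) = (2*(R*(6 + R)))*(-1) = (2*R*(6 + R))*(-1) = -2*R*(6 + R))
11*Y(V(-9, -6)) = 11*(-2*(1/5)*(-6)**2*(6 + (1/5)*(-6)**2)) = 11*(-2*(1/5)*36*(6 + (1/5)*36)) = 11*(-2*36/5*(6 + 36/5)) = 11*(-2*36/5*66/5) = 11*(-4752/25) = -52272/25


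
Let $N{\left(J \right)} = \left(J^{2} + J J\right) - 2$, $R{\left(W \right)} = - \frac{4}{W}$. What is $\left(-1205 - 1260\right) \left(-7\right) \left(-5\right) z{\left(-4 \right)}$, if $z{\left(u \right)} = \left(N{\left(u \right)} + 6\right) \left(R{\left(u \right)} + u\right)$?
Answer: $9317700$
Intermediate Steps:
$N{\left(J \right)} = -2 + 2 J^{2}$ ($N{\left(J \right)} = \left(J^{2} + J^{2}\right) - 2 = 2 J^{2} - 2 = -2 + 2 J^{2}$)
$z{\left(u \right)} = \left(4 + 2 u^{2}\right) \left(u - \frac{4}{u}\right)$ ($z{\left(u \right)} = \left(\left(-2 + 2 u^{2}\right) + 6\right) \left(- \frac{4}{u} + u\right) = \left(4 + 2 u^{2}\right) \left(u - \frac{4}{u}\right)$)
$\left(-1205 - 1260\right) \left(-7\right) \left(-5\right) z{\left(-4 \right)} = \left(-1205 - 1260\right) \left(-7\right) \left(-5\right) \left(- \frac{16}{-4} - -16 + 2 \left(-4\right)^{3}\right) = - 2465 \cdot 35 \left(\left(-16\right) \left(- \frac{1}{4}\right) + 16 + 2 \left(-64\right)\right) = - 2465 \cdot 35 \left(4 + 16 - 128\right) = - 2465 \cdot 35 \left(-108\right) = \left(-2465\right) \left(-3780\right) = 9317700$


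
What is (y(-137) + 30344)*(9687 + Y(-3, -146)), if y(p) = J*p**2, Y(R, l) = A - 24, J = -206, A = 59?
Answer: -37294272540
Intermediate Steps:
Y(R, l) = 35 (Y(R, l) = 59 - 24 = 35)
y(p) = -206*p**2
(y(-137) + 30344)*(9687 + Y(-3, -146)) = (-206*(-137)**2 + 30344)*(9687 + 35) = (-206*18769 + 30344)*9722 = (-3866414 + 30344)*9722 = -3836070*9722 = -37294272540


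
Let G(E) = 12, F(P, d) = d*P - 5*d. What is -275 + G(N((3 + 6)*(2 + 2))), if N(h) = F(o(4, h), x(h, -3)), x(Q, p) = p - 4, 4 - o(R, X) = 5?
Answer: -263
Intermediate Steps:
o(R, X) = -1 (o(R, X) = 4 - 1*5 = 4 - 5 = -1)
x(Q, p) = -4 + p
F(P, d) = -5*d + P*d (F(P, d) = P*d - 5*d = -5*d + P*d)
N(h) = 42 (N(h) = (-4 - 3)*(-5 - 1) = -7*(-6) = 42)
-275 + G(N((3 + 6)*(2 + 2))) = -275 + 12 = -263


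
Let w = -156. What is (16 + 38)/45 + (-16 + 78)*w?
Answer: -48354/5 ≈ -9670.8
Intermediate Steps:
(16 + 38)/45 + (-16 + 78)*w = (16 + 38)/45 + (-16 + 78)*(-156) = 54*(1/45) + 62*(-156) = 6/5 - 9672 = -48354/5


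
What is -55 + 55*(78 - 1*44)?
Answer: 1815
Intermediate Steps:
-55 + 55*(78 - 1*44) = -55 + 55*(78 - 44) = -55 + 55*34 = -55 + 1870 = 1815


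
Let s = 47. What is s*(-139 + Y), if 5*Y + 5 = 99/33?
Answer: -32759/5 ≈ -6551.8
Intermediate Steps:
Y = -2/5 (Y = -1 + (99/33)/5 = -1 + (99*(1/33))/5 = -1 + (1/5)*3 = -1 + 3/5 = -2/5 ≈ -0.40000)
s*(-139 + Y) = 47*(-139 - 2/5) = 47*(-697/5) = -32759/5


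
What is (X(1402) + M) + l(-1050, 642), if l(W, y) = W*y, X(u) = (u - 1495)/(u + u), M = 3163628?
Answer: 6980636419/2804 ≈ 2.4895e+6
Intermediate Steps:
X(u) = (-1495 + u)/(2*u) (X(u) = (-1495 + u)/((2*u)) = (-1495 + u)*(1/(2*u)) = (-1495 + u)/(2*u))
(X(1402) + M) + l(-1050, 642) = ((½)*(-1495 + 1402)/1402 + 3163628) - 1050*642 = ((½)*(1/1402)*(-93) + 3163628) - 674100 = (-93/2804 + 3163628) - 674100 = 8870812819/2804 - 674100 = 6980636419/2804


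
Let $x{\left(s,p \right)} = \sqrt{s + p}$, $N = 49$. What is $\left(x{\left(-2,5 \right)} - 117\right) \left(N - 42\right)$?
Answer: $-819 + 7 \sqrt{3} \approx -806.88$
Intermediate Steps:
$x{\left(s,p \right)} = \sqrt{p + s}$
$\left(x{\left(-2,5 \right)} - 117\right) \left(N - 42\right) = \left(\sqrt{5 - 2} - 117\right) \left(49 - 42\right) = \left(\sqrt{3} - 117\right) 7 = \left(-117 + \sqrt{3}\right) 7 = -819 + 7 \sqrt{3}$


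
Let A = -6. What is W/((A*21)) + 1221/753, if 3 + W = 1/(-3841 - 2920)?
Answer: 175904443/106911693 ≈ 1.6453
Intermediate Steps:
W = -20284/6761 (W = -3 + 1/(-3841 - 2920) = -3 + 1/(-6761) = -3 - 1/6761 = -20284/6761 ≈ -3.0001)
W/((A*21)) + 1221/753 = -20284/(6761*((-6*21))) + 1221/753 = -20284/6761/(-126) + 1221*(1/753) = -20284/6761*(-1/126) + 407/251 = 10142/425943 + 407/251 = 175904443/106911693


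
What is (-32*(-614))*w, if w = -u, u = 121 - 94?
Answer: -530496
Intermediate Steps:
u = 27
w = -27 (w = -1*27 = -27)
(-32*(-614))*w = -32*(-614)*(-27) = 19648*(-27) = -530496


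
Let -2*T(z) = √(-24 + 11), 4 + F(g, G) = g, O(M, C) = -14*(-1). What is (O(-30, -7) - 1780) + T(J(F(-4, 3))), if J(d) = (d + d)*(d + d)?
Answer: -1766 - I*√13/2 ≈ -1766.0 - 1.8028*I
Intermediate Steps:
O(M, C) = 14
F(g, G) = -4 + g
J(d) = 4*d² (J(d) = (2*d)*(2*d) = 4*d²)
T(z) = -I*√13/2 (T(z) = -√(-24 + 11)/2 = -I*√13/2)
(O(-30, -7) - 1780) + T(J(F(-4, 3))) = (14 - 1780) - I*√13/2 = -1766 - I*√13/2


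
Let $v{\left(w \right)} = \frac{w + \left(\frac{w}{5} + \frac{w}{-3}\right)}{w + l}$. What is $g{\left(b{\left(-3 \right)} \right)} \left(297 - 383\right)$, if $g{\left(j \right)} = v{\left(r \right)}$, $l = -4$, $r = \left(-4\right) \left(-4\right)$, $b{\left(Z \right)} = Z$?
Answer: $- \frac{4472}{45} \approx -99.378$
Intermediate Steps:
$r = 16$
$v{\left(w \right)} = \frac{13 w}{15 \left(-4 + w\right)}$ ($v{\left(w \right)} = \frac{w + \left(\frac{w}{5} + \frac{w}{-3}\right)}{w - 4} = \frac{w + \left(w \frac{1}{5} + w \left(- \frac{1}{3}\right)\right)}{-4 + w} = \frac{w + \left(\frac{w}{5} - \frac{w}{3}\right)}{-4 + w} = \frac{w - \frac{2 w}{15}}{-4 + w} = \frac{\frac{13}{15} w}{-4 + w} = \frac{13 w}{15 \left(-4 + w\right)}$)
$g{\left(j \right)} = \frac{52}{45}$ ($g{\left(j \right)} = \frac{13}{15} \cdot 16 \frac{1}{-4 + 16} = \frac{13}{15} \cdot 16 \cdot \frac{1}{12} = \frac{52}{45}$)
$g{\left(b{\left(-3 \right)} \right)} \left(297 - 383\right) = \frac{52 \left(297 - 383\right)}{45} = \frac{52}{45} \left(-86\right) = - \frac{4472}{45}$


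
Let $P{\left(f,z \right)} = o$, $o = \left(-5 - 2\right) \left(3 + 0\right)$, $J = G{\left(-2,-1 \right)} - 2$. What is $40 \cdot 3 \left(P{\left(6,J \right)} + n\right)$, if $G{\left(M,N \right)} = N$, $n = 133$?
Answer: $13440$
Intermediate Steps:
$J = -3$ ($J = -1 - 2 = -3$)
$o = -21$ ($o = \left(-7\right) 3 = -21$)
$P{\left(f,z \right)} = -21$
$40 \cdot 3 \left(P{\left(6,J \right)} + n\right) = 40 \cdot 3 \left(-21 + 133\right) = 120 \cdot 112 = 13440$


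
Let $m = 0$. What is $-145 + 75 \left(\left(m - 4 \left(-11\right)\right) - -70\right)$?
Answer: $8405$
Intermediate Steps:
$-145 + 75 \left(\left(m - 4 \left(-11\right)\right) - -70\right) = -145 + 75 \left(\left(0 - 4 \left(-11\right)\right) - -70\right) = -145 + 75 \left(\left(0 - -44\right) + 70\right) = -145 + 75 \left(\left(0 + 44\right) + 70\right) = -145 + 75 \left(44 + 70\right) = -145 + 75 \cdot 114 = -145 + 8550 = 8405$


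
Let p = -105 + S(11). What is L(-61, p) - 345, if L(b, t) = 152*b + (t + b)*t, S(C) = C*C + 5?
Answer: -10457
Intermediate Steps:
S(C) = 5 + C² (S(C) = C² + 5 = 5 + C²)
p = 21 (p = -105 + (5 + 11²) = -105 + (5 + 121) = -105 + 126 = 21)
L(b, t) = 152*b + t*(b + t) (L(b, t) = 152*b + (b + t)*t = 152*b + t*(b + t))
L(-61, p) - 345 = (21² + 152*(-61) - 61*21) - 345 = (441 - 9272 - 1281) - 345 = -10112 - 345 = -10457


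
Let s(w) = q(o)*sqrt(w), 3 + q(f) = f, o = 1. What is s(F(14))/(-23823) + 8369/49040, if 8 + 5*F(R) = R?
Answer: 8369/49040 + 2*sqrt(30)/119115 ≈ 0.17075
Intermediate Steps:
F(R) = -8/5 + R/5
q(f) = -3 + f
s(w) = -2*sqrt(w) (s(w) = (-3 + 1)*sqrt(w) = -2*sqrt(w))
s(F(14))/(-23823) + 8369/49040 = -2*sqrt(-8/5 + (1/5)*14)/(-23823) + 8369/49040 = -2*sqrt(-8/5 + 14/5)*(-1/23823) + 8369*(1/49040) = -2*sqrt(30)/5*(-1/23823) + 8369/49040 = 2*sqrt(30)/119115 + 8369/49040 = 8369/49040 + 2*sqrt(30)/119115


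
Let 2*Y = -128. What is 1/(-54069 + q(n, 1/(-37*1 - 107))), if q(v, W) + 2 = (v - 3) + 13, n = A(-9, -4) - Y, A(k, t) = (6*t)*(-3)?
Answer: -1/53925 ≈ -1.8544e-5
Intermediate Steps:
A(k, t) = -18*t
Y = -64 (Y = (½)*(-128) = -64)
n = 136 (n = -18*(-4) - 1*(-64) = 72 + 64 = 136)
q(v, W) = 8 + v (q(v, W) = -2 + ((v - 3) + 13) = -2 + ((-3 + v) + 13) = -2 + (10 + v) = 8 + v)
1/(-54069 + q(n, 1/(-37*1 - 107))) = 1/(-54069 + (8 + 136)) = 1/(-54069 + 144) = 1/(-53925) = -1/53925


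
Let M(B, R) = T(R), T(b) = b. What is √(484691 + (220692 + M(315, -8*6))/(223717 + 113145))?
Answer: √13750218414185633/168431 ≈ 696.20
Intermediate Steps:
M(B, R) = R
√(484691 + (220692 + M(315, -8*6))/(223717 + 113145)) = √(484691 + (220692 - 8*6)/(223717 + 113145)) = √(484691 + (220692 - 48)/336862) = √(484691 + 220644*(1/336862)) = √(484691 + 110322/168431) = √(81637100143/168431) = √13750218414185633/168431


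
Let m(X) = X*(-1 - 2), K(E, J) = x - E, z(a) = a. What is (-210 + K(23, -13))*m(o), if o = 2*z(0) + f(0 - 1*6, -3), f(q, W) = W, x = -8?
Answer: -2169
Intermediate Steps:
K(E, J) = -8 - E
o = -3 (o = 2*0 - 3 = 0 - 3 = -3)
m(X) = -3*X (m(X) = X*(-3) = -3*X)
(-210 + K(23, -13))*m(o) = (-210 + (-8 - 1*23))*(-3*(-3)) = (-210 + (-8 - 23))*9 = (-210 - 31)*9 = -241*9 = -2169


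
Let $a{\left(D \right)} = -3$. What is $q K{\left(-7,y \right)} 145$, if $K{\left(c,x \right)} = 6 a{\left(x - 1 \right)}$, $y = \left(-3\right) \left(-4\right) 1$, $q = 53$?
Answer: $-138330$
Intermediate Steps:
$y = 12$ ($y = 12 \cdot 1 = 12$)
$K{\left(c,x \right)} = -18$ ($K{\left(c,x \right)} = 6 \left(-3\right) = -18$)
$q K{\left(-7,y \right)} 145 = 53 \left(-18\right) 145 = \left(-954\right) 145 = -138330$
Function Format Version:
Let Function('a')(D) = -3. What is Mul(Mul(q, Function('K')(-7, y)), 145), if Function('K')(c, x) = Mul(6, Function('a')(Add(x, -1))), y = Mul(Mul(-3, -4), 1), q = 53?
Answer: -138330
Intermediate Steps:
y = 12 (y = Mul(12, 1) = 12)
Function('K')(c, x) = -18 (Function('K')(c, x) = Mul(6, -3) = -18)
Mul(Mul(q, Function('K')(-7, y)), 145) = Mul(Mul(53, -18), 145) = Mul(-954, 145) = -138330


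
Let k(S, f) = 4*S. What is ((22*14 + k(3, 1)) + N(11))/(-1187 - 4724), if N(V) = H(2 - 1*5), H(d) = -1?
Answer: -319/5911 ≈ -0.053967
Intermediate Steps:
N(V) = -1
((22*14 + k(3, 1)) + N(11))/(-1187 - 4724) = ((22*14 + 4*3) - 1)/(-1187 - 4724) = ((308 + 12) - 1)/(-5911) = (320 - 1)*(-1/5911) = 319*(-1/5911) = -319/5911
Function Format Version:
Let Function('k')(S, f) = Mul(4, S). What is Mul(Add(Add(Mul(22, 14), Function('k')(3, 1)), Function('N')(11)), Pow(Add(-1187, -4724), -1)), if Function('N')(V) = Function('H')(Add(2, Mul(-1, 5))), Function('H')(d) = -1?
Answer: Rational(-319, 5911) ≈ -0.053967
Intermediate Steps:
Function('N')(V) = -1
Mul(Add(Add(Mul(22, 14), Function('k')(3, 1)), Function('N')(11)), Pow(Add(-1187, -4724), -1)) = Mul(Add(Add(Mul(22, 14), Mul(4, 3)), -1), Pow(Add(-1187, -4724), -1)) = Mul(Add(Add(308, 12), -1), Pow(-5911, -1)) = Mul(Add(320, -1), Rational(-1, 5911)) = Mul(319, Rational(-1, 5911)) = Rational(-319, 5911)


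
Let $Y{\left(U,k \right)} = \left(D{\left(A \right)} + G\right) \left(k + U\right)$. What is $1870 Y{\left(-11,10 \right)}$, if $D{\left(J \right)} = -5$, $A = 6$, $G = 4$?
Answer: $1870$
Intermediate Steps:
$Y{\left(U,k \right)} = - U - k$ ($Y{\left(U,k \right)} = \left(-5 + 4\right) \left(k + U\right) = - (U + k) = - U - k$)
$1870 Y{\left(-11,10 \right)} = 1870 \left(\left(-1\right) \left(-11\right) - 10\right) = 1870 \left(11 - 10\right) = 1870 \cdot 1 = 1870$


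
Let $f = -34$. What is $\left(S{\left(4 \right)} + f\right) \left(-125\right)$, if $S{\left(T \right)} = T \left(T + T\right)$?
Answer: $250$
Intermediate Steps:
$S{\left(T \right)} = 2 T^{2}$ ($S{\left(T \right)} = T 2 T = 2 T^{2}$)
$\left(S{\left(4 \right)} + f\right) \left(-125\right) = \left(2 \cdot 4^{2} - 34\right) \left(-125\right) = \left(2 \cdot 16 - 34\right) \left(-125\right) = \left(32 - 34\right) \left(-125\right) = \left(-2\right) \left(-125\right) = 250$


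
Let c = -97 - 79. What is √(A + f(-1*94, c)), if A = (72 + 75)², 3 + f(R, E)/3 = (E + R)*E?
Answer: 24*√285 ≈ 405.17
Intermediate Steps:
c = -176
f(R, E) = -9 + 3*E*(E + R) (f(R, E) = -9 + 3*((E + R)*E) = -9 + 3*(E*(E + R)) = -9 + 3*E*(E + R))
A = 21609 (A = 147² = 21609)
√(A + f(-1*94, c)) = √(21609 + (-9 + 3*(-176)² + 3*(-176)*(-1*94))) = √(21609 + (-9 + 3*30976 + 3*(-176)*(-94))) = √(21609 + (-9 + 92928 + 49632)) = √(21609 + 142551) = √164160 = 24*√285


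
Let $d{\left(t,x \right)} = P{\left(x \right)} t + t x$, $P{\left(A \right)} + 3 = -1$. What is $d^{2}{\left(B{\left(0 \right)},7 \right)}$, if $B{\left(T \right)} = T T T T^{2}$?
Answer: $0$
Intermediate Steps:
$B{\left(T \right)} = T^{5}$ ($B{\left(T \right)} = T^{2} T^{3} = T^{5}$)
$P{\left(A \right)} = -4$ ($P{\left(A \right)} = -3 - 1 = -4$)
$d{\left(t,x \right)} = - 4 t + t x$
$d^{2}{\left(B{\left(0 \right)},7 \right)} = \left(0^{5} \left(-4 + 7\right)\right)^{2} = \left(0 \cdot 3\right)^{2} = 0^{2} = 0$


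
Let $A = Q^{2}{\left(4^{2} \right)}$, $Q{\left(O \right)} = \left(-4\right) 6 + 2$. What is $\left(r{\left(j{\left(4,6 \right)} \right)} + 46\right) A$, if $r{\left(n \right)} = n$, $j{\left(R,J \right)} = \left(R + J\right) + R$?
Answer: $29040$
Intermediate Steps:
$j{\left(R,J \right)} = J + 2 R$ ($j{\left(R,J \right)} = \left(J + R\right) + R = J + 2 R$)
$Q{\left(O \right)} = -22$ ($Q{\left(O \right)} = -24 + 2 = -22$)
$A = 484$ ($A = \left(-22\right)^{2} = 484$)
$\left(r{\left(j{\left(4,6 \right)} \right)} + 46\right) A = \left(\left(6 + 2 \cdot 4\right) + 46\right) 484 = \left(\left(6 + 8\right) + 46\right) 484 = \left(14 + 46\right) 484 = 60 \cdot 484 = 29040$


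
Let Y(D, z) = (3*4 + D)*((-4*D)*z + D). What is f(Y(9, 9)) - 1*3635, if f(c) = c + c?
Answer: -16865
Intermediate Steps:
Y(D, z) = (12 + D)*(D - 4*D*z) (Y(D, z) = (12 + D)*(-4*D*z + D) = (12 + D)*(D - 4*D*z))
f(c) = 2*c
f(Y(9, 9)) - 1*3635 = 2*(9*(12 + 9 - 48*9 - 4*9*9)) - 1*3635 = 2*(9*(12 + 9 - 432 - 324)) - 3635 = 2*(9*(-735)) - 3635 = 2*(-6615) - 3635 = -13230 - 3635 = -16865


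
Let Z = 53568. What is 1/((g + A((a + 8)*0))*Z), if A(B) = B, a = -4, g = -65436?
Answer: -1/3505275648 ≈ -2.8528e-10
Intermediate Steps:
1/((g + A((a + 8)*0))*Z) = 1/(-65436 + (-4 + 8)*0*53568) = (1/53568)/(-65436 + 4*0) = (1/53568)/(-65436 + 0) = (1/53568)/(-65436) = -1/65436*1/53568 = -1/3505275648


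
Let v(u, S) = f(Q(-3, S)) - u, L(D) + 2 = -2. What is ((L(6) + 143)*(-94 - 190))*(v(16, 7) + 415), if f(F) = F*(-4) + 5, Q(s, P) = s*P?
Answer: -19264288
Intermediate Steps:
L(D) = -4 (L(D) = -2 - 2 = -4)
Q(s, P) = P*s
f(F) = 5 - 4*F (f(F) = -4*F + 5 = 5 - 4*F)
v(u, S) = 5 - u + 12*S (v(u, S) = (5 - 4*S*(-3)) - u = (5 - (-12)*S) - u = (5 + 12*S) - u = 5 - u + 12*S)
((L(6) + 143)*(-94 - 190))*(v(16, 7) + 415) = ((-4 + 143)*(-94 - 190))*((5 - 1*16 + 12*7) + 415) = (139*(-284))*((5 - 16 + 84) + 415) = -39476*(73 + 415) = -39476*488 = -19264288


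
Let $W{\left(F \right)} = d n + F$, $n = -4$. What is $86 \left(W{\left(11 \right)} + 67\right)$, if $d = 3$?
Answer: $5676$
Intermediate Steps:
$W{\left(F \right)} = -12 + F$ ($W{\left(F \right)} = 3 \left(-4\right) + F = -12 + F$)
$86 \left(W{\left(11 \right)} + 67\right) = 86 \left(\left(-12 + 11\right) + 67\right) = 86 \left(-1 + 67\right) = 86 \cdot 66 = 5676$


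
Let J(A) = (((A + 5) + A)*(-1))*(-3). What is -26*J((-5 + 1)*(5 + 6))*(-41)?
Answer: -265434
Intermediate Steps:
J(A) = 15 + 6*A (J(A) = (((5 + A) + A)*(-1))*(-3) = ((5 + 2*A)*(-1))*(-3) = (-5 - 2*A)*(-3) = 15 + 6*A)
-26*J((-5 + 1)*(5 + 6))*(-41) = -26*(15 + 6*((-5 + 1)*(5 + 6)))*(-41) = -26*(15 + 6*(-4*11))*(-41) = -26*(15 + 6*(-44))*(-41) = -26*(15 - 264)*(-41) = -26*(-249)*(-41) = 6474*(-41) = -265434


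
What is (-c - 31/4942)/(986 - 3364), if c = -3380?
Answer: -16703929/11752076 ≈ -1.4214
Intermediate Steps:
(-c - 31/4942)/(986 - 3364) = (-1*(-3380) - 31/4942)/(986 - 3364) = (3380 - 31*1/4942)/(-2378) = (3380 - 31/4942)*(-1/2378) = (16703929/4942)*(-1/2378) = -16703929/11752076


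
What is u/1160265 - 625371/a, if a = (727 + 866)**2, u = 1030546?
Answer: 209951993671/327149479665 ≈ 0.64176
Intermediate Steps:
a = 2537649 (a = 1593**2 = 2537649)
u/1160265 - 625371/a = 1030546/1160265 - 625371/2537649 = 1030546*(1/1160265) - 625371*1/2537649 = 1030546/1160265 - 208457/845883 = 209951993671/327149479665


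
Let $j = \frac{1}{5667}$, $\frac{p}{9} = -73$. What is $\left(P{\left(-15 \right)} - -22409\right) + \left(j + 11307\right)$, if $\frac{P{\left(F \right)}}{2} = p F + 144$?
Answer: $\frac{304397239}{5667} \approx 53714.0$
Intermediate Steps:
$p = -657$ ($p = 9 \left(-73\right) = -657$)
$P{\left(F \right)} = 288 - 1314 F$ ($P{\left(F \right)} = 2 \left(- 657 F + 144\right) = 2 \left(144 - 657 F\right) = 288 - 1314 F$)
$j = \frac{1}{5667} \approx 0.00017646$
$\left(P{\left(-15 \right)} - -22409\right) + \left(j + 11307\right) = \left(\left(288 - -19710\right) - -22409\right) + \left(\frac{1}{5667} + 11307\right) = \left(\left(288 + 19710\right) + 22409\right) + \frac{64076770}{5667} = \left(19998 + 22409\right) + \frac{64076770}{5667} = 42407 + \frac{64076770}{5667} = \frac{304397239}{5667}$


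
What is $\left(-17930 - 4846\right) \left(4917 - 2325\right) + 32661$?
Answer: $-59002731$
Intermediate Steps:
$\left(-17930 - 4846\right) \left(4917 - 2325\right) + 32661 = \left(-22776\right) 2592 + 32661 = -59035392 + 32661 = -59002731$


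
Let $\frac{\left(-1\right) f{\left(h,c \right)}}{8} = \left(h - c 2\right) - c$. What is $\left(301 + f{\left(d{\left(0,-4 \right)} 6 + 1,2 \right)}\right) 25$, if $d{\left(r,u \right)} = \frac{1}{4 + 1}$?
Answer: $8285$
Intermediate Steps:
$d{\left(r,u \right)} = \frac{1}{5}$
$f{\left(h,c \right)} = - 8 h + 24 c$ ($f{\left(h,c \right)} = - 8 \left(\left(h - c 2\right) - c\right) = - 8 \left(\left(h - 2 c\right) - c\right) = - 8 \left(h - 3 c\right) = - 8 h + 24 c$)
$\left(301 + f{\left(d{\left(0,-4 \right)} 6 + 1,2 \right)}\right) 25 = \left(301 + \left(- 8 \left(\frac{1}{5} \cdot 6 + 1\right) + 24 \cdot 2\right)\right) 25 = \left(301 + \left(- 8 \left(\frac{6}{5} + 1\right) + 48\right)\right) 25 = \left(301 + \left(\left(-8\right) \frac{11}{5} + 48\right)\right) 25 = \left(301 + \left(- \frac{88}{5} + 48\right)\right) 25 = \left(301 + \frac{152}{5}\right) 25 = \frac{1657}{5} \cdot 25 = 8285$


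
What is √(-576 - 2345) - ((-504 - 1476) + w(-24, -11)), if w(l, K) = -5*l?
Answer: 1860 + I*√2921 ≈ 1860.0 + 54.046*I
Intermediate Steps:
√(-576 - 2345) - ((-504 - 1476) + w(-24, -11)) = √(-576 - 2345) - ((-504 - 1476) - 5*(-24)) = √(-2921) - (-1980 + 120) = I*√2921 - 1*(-1860) = I*√2921 + 1860 = 1860 + I*√2921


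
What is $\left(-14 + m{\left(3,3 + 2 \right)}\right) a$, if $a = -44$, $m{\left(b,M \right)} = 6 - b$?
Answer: $484$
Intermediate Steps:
$\left(-14 + m{\left(3,3 + 2 \right)}\right) a = \left(-14 + \left(6 - 3\right)\right) \left(-44\right) = \left(-14 + 3\right) \left(-44\right) = \left(-11\right) \left(-44\right) = 484$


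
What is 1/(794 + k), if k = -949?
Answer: -1/155 ≈ -0.0064516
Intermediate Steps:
1/(794 + k) = 1/(794 - 949) = 1/(-155) = -1/155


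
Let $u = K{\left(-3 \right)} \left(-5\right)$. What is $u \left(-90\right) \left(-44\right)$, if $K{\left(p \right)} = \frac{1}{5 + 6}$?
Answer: $-1800$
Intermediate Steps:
$K{\left(p \right)} = \frac{1}{11}$
$u = - \frac{5}{11}$ ($u = \frac{1}{11} \left(-5\right) = - \frac{5}{11} \approx -0.45455$)
$u \left(-90\right) \left(-44\right) = \left(- \frac{5}{11}\right) \left(-90\right) \left(-44\right) = \frac{450}{11} \left(-44\right) = -1800$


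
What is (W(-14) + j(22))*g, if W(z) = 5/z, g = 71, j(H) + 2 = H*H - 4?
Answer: 474777/14 ≈ 33913.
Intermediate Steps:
j(H) = -6 + H**2 (j(H) = -2 + (H*H - 4) = -2 + (H**2 - 4) = -2 + (-4 + H**2) = -6 + H**2)
(W(-14) + j(22))*g = (5/(-14) + (-6 + 22**2))*71 = (5*(-1/14) + (-6 + 484))*71 = (-5/14 + 478)*71 = (6687/14)*71 = 474777/14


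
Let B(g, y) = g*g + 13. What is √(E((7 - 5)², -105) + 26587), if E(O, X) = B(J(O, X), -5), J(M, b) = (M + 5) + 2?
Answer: 3*√2969 ≈ 163.47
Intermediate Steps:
J(M, b) = 7 + M (J(M, b) = (5 + M) + 2 = 7 + M)
B(g, y) = 13 + g² (B(g, y) = g² + 13 = 13 + g²)
E(O, X) = 13 + (7 + O)²
√(E((7 - 5)², -105) + 26587) = √((13 + (7 + (7 - 5)²)²) + 26587) = √((13 + (7 + 2²)²) + 26587) = √((13 + (7 + 4)²) + 26587) = √((13 + 11²) + 26587) = √((13 + 121) + 26587) = √(134 + 26587) = √26721 = 3*√2969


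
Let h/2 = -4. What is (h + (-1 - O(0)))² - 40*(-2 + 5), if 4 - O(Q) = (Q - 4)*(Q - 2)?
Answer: -95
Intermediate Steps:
h = -8 (h = 2*(-4) = -8)
O(Q) = 4 - (-4 + Q)*(-2 + Q) (O(Q) = 4 - (Q - 4)*(Q - 2) = 4 - (-4 + Q)*(-2 + Q))
(h + (-1 - O(0)))² - 40*(-2 + 5) = (-8 + (-1 - (-4 - 1*0² + 6*0)))² - 40*(-2 + 5) = (-8 + (-1 - (-4 - 1*0 + 0)))² - 40*3 = (-8 + (-1 - (-4 + 0 + 0)))² - 120 = (-8 + (-1 - 1*(-4)))² - 120 = (-8 + (-1 + 4))² - 120 = (-8 + 3)² - 120 = (-5)² - 120 = 25 - 120 = -95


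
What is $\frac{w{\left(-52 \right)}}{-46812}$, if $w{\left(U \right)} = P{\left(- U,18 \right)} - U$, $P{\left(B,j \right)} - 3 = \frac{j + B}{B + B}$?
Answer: $- \frac{965}{811408} \approx -0.0011893$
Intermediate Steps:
$P{\left(B,j \right)} = 3 + \frac{B + j}{2 B}$ ($P{\left(B,j \right)} = 3 + \frac{j + B}{B + B} = 3 + \frac{B + j}{2 B}$)
$w{\left(U \right)} = - U - \frac{18 - 7 U}{2 U}$ ($w{\left(U \right)} = \frac{18 + 7 \left(- U\right)}{2 \left(- U\right)} - U = \frac{- \frac{1}{U} \left(18 - 7 U\right)}{2} - U = - \frac{18 - 7 U}{2 U} - U = - U - \frac{18 - 7 U}{2 U}$)
$\frac{w{\left(-52 \right)}}{-46812} = \frac{\frac{7}{2} - -52 - \frac{9}{-52}}{-46812} = \left(\frac{7}{2} + 52 - - \frac{9}{52}\right) \left(- \frac{1}{46812}\right) = \left(\frac{7}{2} + 52 + \frac{9}{52}\right) \left(- \frac{1}{46812}\right) = \frac{2895}{52} \left(- \frac{1}{46812}\right) = - \frac{965}{811408}$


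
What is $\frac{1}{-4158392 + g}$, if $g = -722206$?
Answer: $- \frac{1}{4880598} \approx -2.0489 \cdot 10^{-7}$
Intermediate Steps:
$\frac{1}{-4158392 + g} = \frac{1}{-4158392 - 722206} = \frac{1}{-4880598} = - \frac{1}{4880598}$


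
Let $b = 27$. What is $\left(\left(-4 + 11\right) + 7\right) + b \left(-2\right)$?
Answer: $-40$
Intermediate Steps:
$\left(\left(-4 + 11\right) + 7\right) + b \left(-2\right) = \left(\left(-4 + 11\right) + 7\right) + 27 \left(-2\right) = \left(7 + 7\right) - 54 = 14 - 54 = -40$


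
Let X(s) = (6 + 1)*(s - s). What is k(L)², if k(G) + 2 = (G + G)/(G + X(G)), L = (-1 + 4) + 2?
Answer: 0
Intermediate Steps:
X(s) = 0 (X(s) = 7*0 = 0)
L = 5 (L = 3 + 2 = 5)
k(G) = 0 (k(G) = -2 + (G + G)/(G + 0) = -2 + (2*G)/G = -2 + 2 = 0)
k(L)² = 0² = 0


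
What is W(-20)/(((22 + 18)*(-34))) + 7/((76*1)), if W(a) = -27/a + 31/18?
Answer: 417893/4651200 ≈ 0.089846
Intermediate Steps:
W(a) = 31/18 - 27/a (W(a) = -27/a + 31*(1/18) = -27/a + 31/18 = 31/18 - 27/a)
W(-20)/(((22 + 18)*(-34))) + 7/((76*1)) = (31/18 - 27/(-20))/(((22 + 18)*(-34))) + 7/((76*1)) = (31/18 - 27*(-1/20))/((40*(-34))) + 7/76 = (31/18 + 27/20)/(-1360) + 7*(1/76) = (553/180)*(-1/1360) + 7/76 = -553/244800 + 7/76 = 417893/4651200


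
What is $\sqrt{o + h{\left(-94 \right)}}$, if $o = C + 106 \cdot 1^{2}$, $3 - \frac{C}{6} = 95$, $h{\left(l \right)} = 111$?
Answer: $i \sqrt{335} \approx 18.303 i$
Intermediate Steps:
$C = -552$ ($C = 18 - 570 = -552$)
$o = -446$ ($o = -552 + 106 \cdot 1^{2} = -552 + 106 \cdot 1 = -552 + 106 = -446$)
$\sqrt{o + h{\left(-94 \right)}} = \sqrt{-446 + 111} = \sqrt{-335} = i \sqrt{335}$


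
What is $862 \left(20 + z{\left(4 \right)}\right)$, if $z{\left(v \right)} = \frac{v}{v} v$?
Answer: $20688$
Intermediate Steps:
$z{\left(v \right)} = v$ ($z{\left(v \right)} = 1 v = v$)
$862 \left(20 + z{\left(4 \right)}\right) = 862 \left(20 + 4\right) = 862 \cdot 24 = 20688$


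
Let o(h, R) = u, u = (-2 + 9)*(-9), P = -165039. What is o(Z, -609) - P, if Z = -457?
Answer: 164976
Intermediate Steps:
u = -63 (u = 7*(-9) = -63)
o(h, R) = -63
o(Z, -609) - P = -63 - 1*(-165039) = -63 + 165039 = 164976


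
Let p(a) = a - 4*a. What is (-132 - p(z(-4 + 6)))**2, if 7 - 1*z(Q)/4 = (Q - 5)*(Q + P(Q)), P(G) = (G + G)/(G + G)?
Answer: 3600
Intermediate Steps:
P(G) = 1 (P(G) = (2*G)/((2*G)) = (2*G)*(1/(2*G)) = 1)
z(Q) = 28 - 4*(1 + Q)*(-5 + Q) (z(Q) = 28 - 4*(Q - 5)*(Q + 1) = 28 - 4*(-5 + Q)*(1 + Q) = 28 - 4*(1 + Q)*(-5 + Q))
p(a) = -3*a
(-132 - p(z(-4 + 6)))**2 = (-132 - (-3)*(48 - 4*(-4 + 6)**2 + 16*(-4 + 6)))**2 = (-132 - (-3)*(48 - 4*2**2 + 16*2))**2 = (-132 - (-3)*(48 - 4*4 + 32))**2 = (-132 - (-3)*(48 - 16 + 32))**2 = (-132 - (-3)*64)**2 = (-132 - 1*(-192))**2 = (-132 + 192)**2 = 60**2 = 3600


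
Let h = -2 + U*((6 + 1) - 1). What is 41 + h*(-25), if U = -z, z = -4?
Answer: -509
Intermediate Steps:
U = 4 (U = -1*(-4) = 4)
h = 22 (h = -2 + 4*((6 + 1) - 1) = -2 + 4*(7 - 1) = -2 + 4*6 = -2 + 24 = 22)
41 + h*(-25) = 41 + 22*(-25) = 41 - 550 = -509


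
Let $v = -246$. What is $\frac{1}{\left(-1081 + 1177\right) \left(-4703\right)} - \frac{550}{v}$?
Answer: $\frac{13795453}{6170336} \approx 2.2358$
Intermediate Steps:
$\frac{1}{\left(-1081 + 1177\right) \left(-4703\right)} - \frac{550}{v} = \frac{1}{\left(-1081 + 1177\right) \left(-4703\right)} - \frac{550}{-246} = \frac{1}{96} \left(- \frac{1}{4703}\right) - - \frac{275}{123} = \frac{1}{96} \left(- \frac{1}{4703}\right) + \frac{275}{123} = - \frac{1}{451488} + \frac{275}{123} = \frac{13795453}{6170336}$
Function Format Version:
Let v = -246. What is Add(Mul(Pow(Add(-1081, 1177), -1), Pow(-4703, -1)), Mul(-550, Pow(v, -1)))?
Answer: Rational(13795453, 6170336) ≈ 2.2358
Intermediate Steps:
Add(Mul(Pow(Add(-1081, 1177), -1), Pow(-4703, -1)), Mul(-550, Pow(v, -1))) = Add(Mul(Pow(Add(-1081, 1177), -1), Pow(-4703, -1)), Mul(-550, Pow(-246, -1))) = Add(Mul(Pow(96, -1), Rational(-1, 4703)), Mul(-550, Rational(-1, 246))) = Add(Mul(Rational(1, 96), Rational(-1, 4703)), Rational(275, 123)) = Add(Rational(-1, 451488), Rational(275, 123)) = Rational(13795453, 6170336)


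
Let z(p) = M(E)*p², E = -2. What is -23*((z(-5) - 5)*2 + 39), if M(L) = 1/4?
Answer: -1909/2 ≈ -954.50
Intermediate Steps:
M(L) = ¼
z(p) = p²/4
-23*((z(-5) - 5)*2 + 39) = -23*(((¼)*(-5)² - 5)*2 + 39) = -23*(((¼)*25 - 5)*2 + 39) = -23*((25/4 - 5)*2 + 39) = -23*((5/4)*2 + 39) = -23*(5/2 + 39) = -23*83/2 = -1909/2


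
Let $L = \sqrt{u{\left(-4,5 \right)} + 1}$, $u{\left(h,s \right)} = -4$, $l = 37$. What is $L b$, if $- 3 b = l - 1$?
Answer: $- 12 i \sqrt{3} \approx - 20.785 i$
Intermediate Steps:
$L = i \sqrt{3}$ ($L = \sqrt{-4 + 1} = \sqrt{-3} = i \sqrt{3} \approx 1.732 i$)
$b = -12$ ($b = - \frac{37 - 1}{3} = \left(- \frac{1}{3}\right) 36 = -12$)
$L b = i \sqrt{3} \left(-12\right) = - 12 i \sqrt{3}$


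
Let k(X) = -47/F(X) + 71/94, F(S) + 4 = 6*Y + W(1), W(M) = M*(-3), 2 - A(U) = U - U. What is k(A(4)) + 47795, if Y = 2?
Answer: 22459587/470 ≈ 47786.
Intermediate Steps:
A(U) = 2 (A(U) = 2 - (U - U) = 2 - 1*0 = 2 + 0 = 2)
W(M) = -3*M
F(S) = 5 (F(S) = -4 + (6*2 - 3*1) = -4 + (12 - 3) = -4 + 9 = 5)
k(X) = -4063/470 (k(X) = -47/5 + 71/94 = -4063/470)
k(A(4)) + 47795 = -4063/470 + 47795 = 22459587/470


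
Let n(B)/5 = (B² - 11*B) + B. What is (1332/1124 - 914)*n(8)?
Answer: 20520080/281 ≈ 73025.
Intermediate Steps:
n(B) = -50*B + 5*B² (n(B) = 5*((B² - 11*B) + B) = 5*(B² - 10*B) = -50*B + 5*B²)
(1332/1124 - 914)*n(8) = (1332/1124 - 914)*(5*8*(-10 + 8)) = (1332*(1/1124) - 914)*(5*8*(-2)) = (333/281 - 914)*(-80) = -256501/281*(-80) = 20520080/281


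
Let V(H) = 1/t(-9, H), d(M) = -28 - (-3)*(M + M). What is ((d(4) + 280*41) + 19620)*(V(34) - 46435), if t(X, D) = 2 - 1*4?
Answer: -1443958308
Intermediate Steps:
d(M) = -28 + 6*M (d(M) = -28 - (-3)*2*M = -28 - (-6)*M = -28 + 6*M)
t(X, D) = -2 (t(X, D) = 2 - 4 = -2)
V(H) = -1/2 (V(H) = 1/(-2) = -1/2)
((d(4) + 280*41) + 19620)*(V(34) - 46435) = (((-28 + 6*4) + 280*41) + 19620)*(-1/2 - 46435) = (((-28 + 24) + 11480) + 19620)*(-92871/2) = ((-4 + 11480) + 19620)*(-92871/2) = (11476 + 19620)*(-92871/2) = 31096*(-92871/2) = -1443958308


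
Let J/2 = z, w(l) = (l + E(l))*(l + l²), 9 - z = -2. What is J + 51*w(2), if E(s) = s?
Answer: 1246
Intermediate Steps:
z = 11 (z = 9 - 1*(-2) = 9 + 2 = 11)
w(l) = 2*l*(l + l²) (w(l) = (l + l)*(l + l²) = (2*l)*(l + l²) = 2*l*(l + l²))
J = 22 (J = 2*11 = 22)
J + 51*w(2) = 22 + 51*(2*2²*(1 + 2)) = 22 + 51*(2*4*3) = 22 + 51*24 = 22 + 1224 = 1246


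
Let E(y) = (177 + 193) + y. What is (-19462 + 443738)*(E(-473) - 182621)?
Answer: -77525407824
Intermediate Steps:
E(y) = 370 + y
(-19462 + 443738)*(E(-473) - 182621) = (-19462 + 443738)*((370 - 473) - 182621) = 424276*(-103 - 182621) = 424276*(-182724) = -77525407824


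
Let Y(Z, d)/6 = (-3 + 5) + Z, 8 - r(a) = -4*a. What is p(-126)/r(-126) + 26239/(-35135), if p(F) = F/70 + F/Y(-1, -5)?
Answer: -6106733/8713480 ≈ -0.70084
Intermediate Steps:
r(a) = 8 + 4*a (r(a) = 8 - (-4)*a = 8 + 4*a)
Y(Z, d) = 12 + 6*Z (Y(Z, d) = 6*((-3 + 5) + Z) = 6*(2 + Z) = 12 + 6*Z)
p(F) = 19*F/105 (p(F) = F/70 + F/(12 + 6*(-1)) = F*(1/70) + F/(12 - 6) = F/70 + F/6 = 19*F/105)
p(-126)/r(-126) + 26239/(-35135) = ((19/105)*(-126))/(8 + 4*(-126)) + 26239/(-35135) = -114/(5*(8 - 504)) + 26239*(-1/35135) = -114/5/(-496) - 26239/35135 = -114/5*(-1/496) - 26239/35135 = 57/1240 - 26239/35135 = -6106733/8713480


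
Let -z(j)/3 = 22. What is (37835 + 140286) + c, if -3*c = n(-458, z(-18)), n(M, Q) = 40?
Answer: 534323/3 ≈ 1.7811e+5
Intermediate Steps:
z(j) = -66 (z(j) = -3*22 = -66)
c = -40/3 (c = -⅓*40 = -40/3 ≈ -13.333)
(37835 + 140286) + c = (37835 + 140286) - 40/3 = 178121 - 40/3 = 534323/3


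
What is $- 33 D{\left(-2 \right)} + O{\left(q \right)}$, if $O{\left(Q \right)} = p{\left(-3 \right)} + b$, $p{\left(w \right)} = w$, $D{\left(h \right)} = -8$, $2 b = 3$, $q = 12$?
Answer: $\frac{525}{2} \approx 262.5$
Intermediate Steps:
$b = \frac{3}{2}$ ($b = \frac{1}{2} \cdot 3 = \frac{3}{2} \approx 1.5$)
$O{\left(Q \right)} = - \frac{3}{2}$ ($O{\left(Q \right)} = -3 + \frac{3}{2} = - \frac{3}{2}$)
$- 33 D{\left(-2 \right)} + O{\left(q \right)} = \left(-33\right) \left(-8\right) - \frac{3}{2} = 264 - \frac{3}{2} = \frac{525}{2}$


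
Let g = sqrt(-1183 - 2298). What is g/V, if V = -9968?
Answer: -59*I/9968 ≈ -0.0059189*I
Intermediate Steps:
g = 59*I (g = sqrt(-3481) = 59*I ≈ 59.0*I)
g/V = (59*I)/(-9968) = (59*I)*(-1/9968) = -59*I/9968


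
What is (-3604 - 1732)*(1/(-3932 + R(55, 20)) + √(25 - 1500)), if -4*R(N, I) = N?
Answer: 21344/15783 - 26680*I*√59 ≈ 1.3523 - 2.0493e+5*I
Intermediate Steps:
R(N, I) = -N/4
(-3604 - 1732)*(1/(-3932 + R(55, 20)) + √(25 - 1500)) = (-3604 - 1732)*(1/(-3932 - ¼*55) + √(25 - 1500)) = -5336*(1/(-3932 - 55/4) + √(-1475)) = -5336*(1/(-15783/4) + 5*I*√59) = -5336*(-4/15783 + 5*I*√59) = 21344/15783 - 26680*I*√59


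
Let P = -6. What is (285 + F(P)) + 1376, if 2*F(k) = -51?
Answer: 3271/2 ≈ 1635.5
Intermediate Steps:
F(k) = -51/2 (F(k) = (1/2)*(-51) = -51/2)
(285 + F(P)) + 1376 = (285 - 51/2) + 1376 = 519/2 + 1376 = 3271/2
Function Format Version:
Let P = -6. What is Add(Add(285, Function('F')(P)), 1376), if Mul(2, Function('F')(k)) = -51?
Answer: Rational(3271, 2) ≈ 1635.5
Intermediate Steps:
Function('F')(k) = Rational(-51, 2) (Function('F')(k) = Mul(Rational(1, 2), -51) = Rational(-51, 2))
Add(Add(285, Function('F')(P)), 1376) = Add(Add(285, Rational(-51, 2)), 1376) = Add(Rational(519, 2), 1376) = Rational(3271, 2)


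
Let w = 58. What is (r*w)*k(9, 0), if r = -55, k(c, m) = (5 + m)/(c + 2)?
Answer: -1450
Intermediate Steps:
k(c, m) = (5 + m)/(2 + c)
(r*w)*k(9, 0) = (-55*58)*((5 + 0)/(2 + 9)) = -3190*5/11 = -1450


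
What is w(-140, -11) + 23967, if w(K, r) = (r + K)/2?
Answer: 47783/2 ≈ 23892.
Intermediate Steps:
w(K, r) = K/2 + r/2 (w(K, r) = (K + r)/2 = K/2 + r/2)
w(-140, -11) + 23967 = ((½)*(-140) + (½)*(-11)) + 23967 = (-70 - 11/2) + 23967 = -151/2 + 23967 = 47783/2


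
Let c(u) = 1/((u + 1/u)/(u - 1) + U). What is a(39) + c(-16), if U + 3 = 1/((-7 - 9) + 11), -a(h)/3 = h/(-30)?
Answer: 106013/30670 ≈ 3.4566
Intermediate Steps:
a(h) = h/10 (a(h) = -3*h/(-30) = -3*h*(-1)/30 = -(-1)*h/10 = h/10)
U = -16/5 (U = -3 + 1/((-7 - 9) + 11) = -3 + 1/(-16 + 11) = -3 + 1/(-5) = -3 - ⅕ = -16/5 ≈ -3.2000)
c(u) = 1/(-16/5 + (u + 1/u)/(-1 + u)) (c(u) = 1/((u + 1/u)/(u - 1) - 16/5) = 1/((u + 1/u)/(-1 + u) - 16/5) = 1/(-16/5 + (u + 1/u)/(-1 + u)))
a(39) + c(-16) = (⅒)*39 + 5*(-16)*(-1 - 16)/(5 - 11*(-16)² + 16*(-16)) = 39/10 + 5*(-16)*(-17)/(5 - 11*256 - 256) = 39/10 + 5*(-16)*(-17)/(5 - 2816 - 256) = 39/10 + 5*(-16)*(-17)/(-3067) = 39/10 + 5*(-16)*(-1/3067)*(-17) = 39/10 - 1360/3067 = 106013/30670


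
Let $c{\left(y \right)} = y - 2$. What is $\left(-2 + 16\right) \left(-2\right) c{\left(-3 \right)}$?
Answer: $140$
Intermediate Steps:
$c{\left(y \right)} = -2 + y$
$\left(-2 + 16\right) \left(-2\right) c{\left(-3 \right)} = \left(-2 + 16\right) \left(-2\right) \left(-2 - 3\right) = 14 \left(-2\right) \left(-5\right) = \left(-28\right) \left(-5\right) = 140$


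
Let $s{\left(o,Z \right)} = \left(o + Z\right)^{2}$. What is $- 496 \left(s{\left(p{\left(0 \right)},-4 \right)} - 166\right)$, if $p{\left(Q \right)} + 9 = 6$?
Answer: $58032$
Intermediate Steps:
$p{\left(Q \right)} = -3$ ($p{\left(Q \right)} = -9 + 6 = -3$)
$s{\left(o,Z \right)} = \left(Z + o\right)^{2}$
$- 496 \left(s{\left(p{\left(0 \right)},-4 \right)} - 166\right) = - 496 \left(\left(-4 - 3\right)^{2} - 166\right) = - 496 \left(\left(-7\right)^{2} - 166\right) = - 496 \left(49 - 166\right) = \left(-496\right) \left(-117\right) = 58032$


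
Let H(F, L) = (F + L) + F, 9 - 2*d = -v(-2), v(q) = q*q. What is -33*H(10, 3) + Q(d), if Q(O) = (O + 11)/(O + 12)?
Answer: -28048/37 ≈ -758.05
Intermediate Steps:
v(q) = q**2
d = 13/2 (d = 9/2 - (-1)*(-2)**2/2 = 9/2 - (-1)*4/2 = 9/2 - 1/2*(-4) = 9/2 + 2 = 13/2 ≈ 6.5000)
H(F, L) = L + 2*F
Q(O) = (11 + O)/(12 + O)
-33*H(10, 3) + Q(d) = -33*(3 + 2*10) + (11 + 13/2)/(12 + 13/2) = -33*(3 + 20) + (35/2)/(37/2) = -33*23 + (2/37)*(35/2) = -759 + 35/37 = -28048/37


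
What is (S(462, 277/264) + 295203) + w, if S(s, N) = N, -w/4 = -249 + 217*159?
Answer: 41761645/264 ≈ 1.5819e+5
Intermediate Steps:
w = -137016 (w = -4*(-249 + 217*159) = -4*(-249 + 34503) = -4*34254 = -137016)
(S(462, 277/264) + 295203) + w = (277/264 + 295203) - 137016 = 77933869/264 - 137016 = 41761645/264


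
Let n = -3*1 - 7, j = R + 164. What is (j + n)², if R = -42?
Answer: 12544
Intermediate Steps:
j = 122 (j = -42 + 164 = 122)
n = -10 (n = -3 - 7 = -10)
(j + n)² = (122 - 10)² = 112² = 12544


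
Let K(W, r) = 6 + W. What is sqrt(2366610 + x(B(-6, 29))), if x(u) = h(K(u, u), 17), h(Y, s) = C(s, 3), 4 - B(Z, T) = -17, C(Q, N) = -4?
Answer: sqrt(2366606) ≈ 1538.4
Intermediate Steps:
B(Z, T) = 21 (B(Z, T) = 4 - 1*(-17) = 4 + 17 = 21)
h(Y, s) = -4
x(u) = -4
sqrt(2366610 + x(B(-6, 29))) = sqrt(2366610 - 4) = sqrt(2366606)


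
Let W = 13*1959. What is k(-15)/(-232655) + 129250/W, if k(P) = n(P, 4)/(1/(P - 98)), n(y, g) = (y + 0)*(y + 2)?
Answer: 6126364819/1185004977 ≈ 5.1699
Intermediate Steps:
W = 25467
n(y, g) = y*(2 + y)
k(P) = P*(-98 + P)*(2 + P) (k(P) = (P*(2 + P))/(1/(P - 98)) = (P*(2 + P))/(1/(-98 + P)) = (P*(2 + P))*(-98 + P) = P*(-98 + P)*(2 + P))
k(-15)/(-232655) + 129250/W = -15*(-98 - 15)*(2 - 15)/(-232655) + 129250/25467 = -15*(-113)*(-13)*(-1/232655) + 129250*(1/25467) = -22035*(-1/232655) + 129250/25467 = 4407/46531 + 129250/25467 = 6126364819/1185004977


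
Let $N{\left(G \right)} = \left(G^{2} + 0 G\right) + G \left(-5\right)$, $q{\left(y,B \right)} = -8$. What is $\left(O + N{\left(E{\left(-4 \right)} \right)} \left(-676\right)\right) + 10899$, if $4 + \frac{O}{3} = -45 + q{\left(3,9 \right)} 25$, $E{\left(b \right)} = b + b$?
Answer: $-60152$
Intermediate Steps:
$E{\left(b \right)} = 2 b$
$O = -747$ ($O = -12 + 3 \left(-45 - 200\right) = -12 + 3 \left(-245\right) = -12 - 735 = -747$)
$N{\left(G \right)} = G^{2} - 5 G$ ($N{\left(G \right)} = \left(G^{2} + 0\right) - 5 G = G^{2} - 5 G$)
$\left(O + N{\left(E{\left(-4 \right)} \right)} \left(-676\right)\right) + 10899 = \left(-747 + 2 \left(-4\right) \left(-5 + 2 \left(-4\right)\right) \left(-676\right)\right) + 10899 = \left(-747 + - 8 \left(-5 - 8\right) \left(-676\right)\right) + 10899 = \left(-747 + \left(-8\right) \left(-13\right) \left(-676\right)\right) + 10899 = \left(-747 + 104 \left(-676\right)\right) + 10899 = \left(-747 - 70304\right) + 10899 = -71051 + 10899 = -60152$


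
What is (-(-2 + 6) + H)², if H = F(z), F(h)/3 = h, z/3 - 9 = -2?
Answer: 3481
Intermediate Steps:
z = 21 (z = 27 + 3*(-2) = 27 - 6 = 21)
F(h) = 3*h
H = 63 (H = 3*21 = 63)
(-(-2 + 6) + H)² = (-(-2 + 6) + 63)² = (-1*4 + 63)² = (-4 + 63)² = 59² = 3481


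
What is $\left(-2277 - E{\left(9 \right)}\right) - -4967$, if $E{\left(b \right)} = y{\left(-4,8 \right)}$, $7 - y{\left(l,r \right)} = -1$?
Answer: $2682$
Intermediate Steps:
$y{\left(l,r \right)} = 8$ ($y{\left(l,r \right)} = 7 - -1 = 7 + 1 = 8$)
$E{\left(b \right)} = 8$
$\left(-2277 - E{\left(9 \right)}\right) - -4967 = \left(-2277 - 8\right) - -4967 = \left(-2277 - 8\right) + 4967 = -2285 + 4967 = 2682$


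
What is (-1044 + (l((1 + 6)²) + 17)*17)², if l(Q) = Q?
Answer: 6084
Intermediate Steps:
(-1044 + (l((1 + 6)²) + 17)*17)² = (-1044 + ((1 + 6)² + 17)*17)² = (-1044 + (7² + 17)*17)² = (-1044 + (49 + 17)*17)² = (-1044 + 66*17)² = (-1044 + 1122)² = 78² = 6084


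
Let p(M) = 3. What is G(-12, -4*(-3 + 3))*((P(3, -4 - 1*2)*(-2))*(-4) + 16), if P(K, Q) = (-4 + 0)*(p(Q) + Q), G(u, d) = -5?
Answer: -560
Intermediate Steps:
P(K, Q) = -12 - 4*Q (P(K, Q) = (-4 + 0)*(3 + Q) = -4*(3 + Q) = -12 - 4*Q)
G(-12, -4*(-3 + 3))*((P(3, -4 - 1*2)*(-2))*(-4) + 16) = -5*(((-12 - 4*(-4 - 1*2))*(-2))*(-4) + 16) = -5*(((-12 - 4*(-4 - 2))*(-2))*(-4) + 16) = -5*(((-12 - 4*(-6))*(-2))*(-4) + 16) = -5*(((-12 + 24)*(-2))*(-4) + 16) = -5*((12*(-2))*(-4) + 16) = -5*(-24*(-4) + 16) = -5*(96 + 16) = -5*112 = -560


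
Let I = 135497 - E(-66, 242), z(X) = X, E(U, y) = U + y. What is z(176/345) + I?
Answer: 46685921/345 ≈ 1.3532e+5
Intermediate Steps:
I = 135321 (I = 135497 - (-66 + 242) = 135497 - 1*176 = 135497 - 176 = 135321)
z(176/345) + I = 176/345 + 135321 = 46685921/345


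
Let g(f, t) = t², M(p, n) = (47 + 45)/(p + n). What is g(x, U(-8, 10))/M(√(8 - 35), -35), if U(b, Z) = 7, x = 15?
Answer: -1715/92 + 147*I*√3/92 ≈ -18.641 + 2.7675*I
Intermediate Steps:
M(p, n) = 92/(n + p)
g(x, U(-8, 10))/M(√(8 - 35), -35) = 7²/((92/(-35 + √(8 - 35)))) = 49/((92/(-35 + √(-27)))) = 49/((92/(-35 + 3*I*√3))) = 49*(-35/92 + 3*I*√3/92) = -1715/92 + 147*I*√3/92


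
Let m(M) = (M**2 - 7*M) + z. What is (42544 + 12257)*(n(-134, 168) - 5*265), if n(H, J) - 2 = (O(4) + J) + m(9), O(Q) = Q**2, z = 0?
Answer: -61431921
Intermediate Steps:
m(M) = M**2 - 7*M (m(M) = (M**2 - 7*M) + 0 = M**2 - 7*M)
n(H, J) = 36 + J (n(H, J) = 2 + ((4**2 + J) + 9*(-7 + 9)) = 2 + ((16 + J) + 9*2) = 2 + ((16 + J) + 18) = 2 + (34 + J) = 36 + J)
(42544 + 12257)*(n(-134, 168) - 5*265) = (42544 + 12257)*((36 + 168) - 5*265) = 54801*(204 - 1325) = 54801*(-1121) = -61431921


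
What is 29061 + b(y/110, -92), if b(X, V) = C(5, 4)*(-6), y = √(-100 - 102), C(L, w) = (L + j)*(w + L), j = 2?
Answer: 28683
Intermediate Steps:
C(L, w) = (2 + L)*(L + w) (C(L, w) = (L + 2)*(w + L) = (2 + L)*(L + w))
y = I*√202 (y = √(-202) = I*√202 ≈ 14.213*I)
b(X, V) = -378 (b(X, V) = (5² + 2*5 + 2*4 + 5*4)*(-6) = (25 + 10 + 8 + 20)*(-6) = 63*(-6) = -378)
29061 + b(y/110, -92) = 29061 - 378 = 28683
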